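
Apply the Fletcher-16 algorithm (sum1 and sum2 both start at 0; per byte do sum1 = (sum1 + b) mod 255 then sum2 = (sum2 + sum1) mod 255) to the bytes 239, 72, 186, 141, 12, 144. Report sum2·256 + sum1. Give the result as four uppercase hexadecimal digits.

Running sums (mod 255):
  after byte 0 (239): sum1=239, sum2=239
  after byte 1 (72): sum1=56, sum2=40
  after byte 2 (186): sum1=242, sum2=27
  after byte 3 (141): sum1=128, sum2=155
  after byte 4 (12): sum1=140, sum2=40
  after byte 5 (144): sum1=29, sum2=69
Checksum = sum2·256 + sum1 = 69·256 + 29 = 17693 = 0x451D.

451D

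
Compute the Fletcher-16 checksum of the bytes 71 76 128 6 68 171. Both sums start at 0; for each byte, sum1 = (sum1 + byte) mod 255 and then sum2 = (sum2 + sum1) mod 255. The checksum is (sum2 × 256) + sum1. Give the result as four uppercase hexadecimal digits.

710A

Running sums (mod 255):
  after byte 0 (71): sum1=71, sum2=71
  after byte 1 (76): sum1=147, sum2=218
  after byte 2 (128): sum1=20, sum2=238
  after byte 3 (6): sum1=26, sum2=9
  after byte 4 (68): sum1=94, sum2=103
  after byte 5 (171): sum1=10, sum2=113
Checksum = sum2·256 + sum1 = 113·256 + 10 = 28938 = 0x710A.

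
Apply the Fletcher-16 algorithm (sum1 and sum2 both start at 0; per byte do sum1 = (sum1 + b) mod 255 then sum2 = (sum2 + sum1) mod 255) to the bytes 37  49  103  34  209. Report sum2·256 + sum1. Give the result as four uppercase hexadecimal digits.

CAB1

Running sums (mod 255):
  after byte 0 (37): sum1=37, sum2=37
  after byte 1 (49): sum1=86, sum2=123
  after byte 2 (103): sum1=189, sum2=57
  after byte 3 (34): sum1=223, sum2=25
  after byte 4 (209): sum1=177, sum2=202
Checksum = sum2·256 + sum1 = 202·256 + 177 = 51889 = 0xCAB1.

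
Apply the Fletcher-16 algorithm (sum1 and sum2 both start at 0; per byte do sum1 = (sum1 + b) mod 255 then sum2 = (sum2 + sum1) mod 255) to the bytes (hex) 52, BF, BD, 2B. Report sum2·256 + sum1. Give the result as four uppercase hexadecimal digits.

Running sums (mod 255):
  after byte 0 (52): sum1=82, sum2=82
  after byte 1 (BF): sum1=18, sum2=100
  after byte 2 (BD): sum1=207, sum2=52
  after byte 3 (2B): sum1=250, sum2=47
Checksum = sum2·256 + sum1 = 47·256 + 250 = 12282 = 0x2FFA.

2FFA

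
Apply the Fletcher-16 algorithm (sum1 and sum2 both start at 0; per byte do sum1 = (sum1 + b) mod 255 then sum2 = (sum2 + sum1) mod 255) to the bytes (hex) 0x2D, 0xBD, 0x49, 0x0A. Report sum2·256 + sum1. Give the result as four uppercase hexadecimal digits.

8A3E

Running sums (mod 255):
  after byte 0 (0x2D): sum1=45, sum2=45
  after byte 1 (0xBD): sum1=234, sum2=24
  after byte 2 (0x49): sum1=52, sum2=76
  after byte 3 (0x0A): sum1=62, sum2=138
Checksum = sum2·256 + sum1 = 138·256 + 62 = 35390 = 0x8A3E.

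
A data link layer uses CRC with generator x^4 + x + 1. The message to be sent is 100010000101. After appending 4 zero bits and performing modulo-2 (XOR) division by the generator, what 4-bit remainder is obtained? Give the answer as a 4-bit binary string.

Append 4 zeros: 1000100001010000. Divide by 10011 (XOR where the leading bit is 1):
  pos 0: 10001 XOR 10011 = 00010
  pos 3: 10000 XOR 10011 = 00011
  pos 6: 11010 XOR 10011 = 01001
  pos 7: 10011 XOR 10011 = 00000
Remainder (last 4 bits) = 0000. This is the CRC / FCS.

0000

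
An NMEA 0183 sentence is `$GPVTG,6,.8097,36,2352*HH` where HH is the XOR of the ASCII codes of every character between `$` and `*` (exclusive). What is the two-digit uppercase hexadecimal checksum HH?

XOR the ASCII codes of the payload characters:
  'G' = 0x47 → acc = 0x47
  'P' = 0x50 → acc = 0x17
  'V' = 0x56 → acc = 0x41
  'T' = 0x54 → acc = 0x15
  'G' = 0x47 → acc = 0x52
  ',' = 0x2C → acc = 0x7E
  '6' = 0x36 → acc = 0x48
  ',' = 0x2C → acc = 0x64
  '.' = 0x2E → acc = 0x4A
  '8' = 0x38 → acc = 0x72
  '0' = 0x30 → acc = 0x42
  '9' = 0x39 → acc = 0x7B
  '7' = 0x37 → acc = 0x4C
  ',' = 0x2C → acc = 0x60
  '3' = 0x33 → acc = 0x53
  '6' = 0x36 → acc = 0x65
  ',' = 0x2C → acc = 0x49
  '2' = 0x32 → acc = 0x7B
  '3' = 0x33 → acc = 0x48
  '5' = 0x35 → acc = 0x7D
  '2' = 0x32 → acc = 0x4F
Checksum = 0x4F.

4F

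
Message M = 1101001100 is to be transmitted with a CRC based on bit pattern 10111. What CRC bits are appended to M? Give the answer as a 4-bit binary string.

0111

Append 4 zeros: 11010011000000. Divide by 10111 (XOR where the leading bit is 1):
  pos 0: 11010 XOR 10111 = 01101
  pos 1: 11010 XOR 10111 = 01101
  pos 2: 11011 XOR 10111 = 01100
  pos 3: 11001 XOR 10111 = 01110
  pos 4: 11100 XOR 10111 = 01011
  pos 5: 10110 XOR 10111 = 00001
  pos 9: 10000 XOR 10111 = 00111
Remainder (last 4 bits) = 0111. This is the CRC / FCS.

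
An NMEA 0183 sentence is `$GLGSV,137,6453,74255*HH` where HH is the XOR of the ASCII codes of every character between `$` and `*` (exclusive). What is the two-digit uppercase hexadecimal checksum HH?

65

XOR the ASCII codes of the payload characters:
  'G' = 0x47 → acc = 0x47
  'L' = 0x4C → acc = 0x0B
  'G' = 0x47 → acc = 0x4C
  'S' = 0x53 → acc = 0x1F
  'V' = 0x56 → acc = 0x49
  ',' = 0x2C → acc = 0x65
  '1' = 0x31 → acc = 0x54
  '3' = 0x33 → acc = 0x67
  '7' = 0x37 → acc = 0x50
  ',' = 0x2C → acc = 0x7C
  '6' = 0x36 → acc = 0x4A
  '4' = 0x34 → acc = 0x7E
  '5' = 0x35 → acc = 0x4B
  '3' = 0x33 → acc = 0x78
  ',' = 0x2C → acc = 0x54
  '7' = 0x37 → acc = 0x63
  '4' = 0x34 → acc = 0x57
  '2' = 0x32 → acc = 0x65
  '5' = 0x35 → acc = 0x50
  '5' = 0x35 → acc = 0x65
Checksum = 0x65.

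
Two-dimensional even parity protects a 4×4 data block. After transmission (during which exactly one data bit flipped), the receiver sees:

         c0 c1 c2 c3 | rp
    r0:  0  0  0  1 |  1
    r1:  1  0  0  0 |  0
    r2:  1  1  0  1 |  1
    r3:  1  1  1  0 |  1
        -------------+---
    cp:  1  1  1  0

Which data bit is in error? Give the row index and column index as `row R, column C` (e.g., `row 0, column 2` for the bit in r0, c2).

row 1, column 1

Recompute each row's even parity and compare to rp:
  r0: data parity 1, sent rp 1 → ok
  r1: data parity 1, sent rp 0 → mismatch
  r2: data parity 1, sent rp 1 → ok
  r3: data parity 1, sent rp 1 → ok
Recompute each column's even parity and compare to cp:
  c0: data parity 1, sent cp 1 → ok
  c1: data parity 0, sent cp 1 → mismatch
  c2: data parity 1, sent cp 1 → ok
  c3: data parity 0, sent cp 0 → ok
Exactly one row (r1) and one column (c1) fail → the flipped bit is at their intersection.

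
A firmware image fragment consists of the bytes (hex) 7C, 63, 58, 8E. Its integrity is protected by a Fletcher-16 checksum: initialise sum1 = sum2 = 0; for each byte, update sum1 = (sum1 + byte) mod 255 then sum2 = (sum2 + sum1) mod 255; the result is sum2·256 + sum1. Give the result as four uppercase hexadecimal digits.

5BC6

Running sums (mod 255):
  after byte 0 (7C): sum1=124, sum2=124
  after byte 1 (63): sum1=223, sum2=92
  after byte 2 (58): sum1=56, sum2=148
  after byte 3 (8E): sum1=198, sum2=91
Checksum = sum2·256 + sum1 = 91·256 + 198 = 23494 = 0x5BC6.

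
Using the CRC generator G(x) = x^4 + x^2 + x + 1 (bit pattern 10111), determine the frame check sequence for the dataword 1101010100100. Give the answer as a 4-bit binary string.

Append 4 zeros: 11010101001000000. Divide by 10111 (XOR where the leading bit is 1):
  pos 0: 11010 XOR 10111 = 01101
  pos 1: 11011 XOR 10111 = 01100
  pos 2: 11000 XOR 10111 = 01111
  pos 3: 11111 XOR 10111 = 01000
  pos 4: 10000 XOR 10111 = 00111
  pos 6: 11101 XOR 10111 = 01010
  pos 7: 10100 XOR 10111 = 00011
  pos 10: 11000 XOR 10111 = 01111
  pos 11: 11110 XOR 10111 = 01001
  pos 12: 10010 XOR 10111 = 00101
Remainder (last 4 bits) = 0101. This is the CRC / FCS.

0101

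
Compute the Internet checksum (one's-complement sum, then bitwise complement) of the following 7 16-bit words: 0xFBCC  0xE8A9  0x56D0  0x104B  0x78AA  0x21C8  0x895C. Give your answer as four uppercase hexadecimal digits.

909E

One's-complement addition (fold any carry out of bit 15 back into bit 0):
  0xFBCC + 0xE8A9 = 0x1E475 → wrap carry → 0xE476
  0xE476 + 0x56D0 = 0x13B46 → wrap carry → 0x3B47
  0x3B47 + 0x104B = 0x04B92
  0x4B92 + 0x78AA = 0x0C43C
  0xC43C + 0x21C8 = 0x0E604
  0xE604 + 0x895C = 0x16F60 → wrap carry → 0x6F61
One's-complement sum = 0x6F61.
Checksum = ~0x6F61 & 0xFFFF = 0x909E.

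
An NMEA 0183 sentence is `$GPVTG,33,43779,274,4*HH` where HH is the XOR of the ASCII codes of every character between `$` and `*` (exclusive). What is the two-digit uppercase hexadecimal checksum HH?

XOR the ASCII codes of the payload characters:
  'G' = 0x47 → acc = 0x47
  'P' = 0x50 → acc = 0x17
  'V' = 0x56 → acc = 0x41
  'T' = 0x54 → acc = 0x15
  'G' = 0x47 → acc = 0x52
  ',' = 0x2C → acc = 0x7E
  '3' = 0x33 → acc = 0x4D
  '3' = 0x33 → acc = 0x7E
  ',' = 0x2C → acc = 0x52
  '4' = 0x34 → acc = 0x66
  '3' = 0x33 → acc = 0x55
  '7' = 0x37 → acc = 0x62
  '7' = 0x37 → acc = 0x55
  '9' = 0x39 → acc = 0x6C
  ',' = 0x2C → acc = 0x40
  '2' = 0x32 → acc = 0x72
  '7' = 0x37 → acc = 0x45
  '4' = 0x34 → acc = 0x71
  ',' = 0x2C → acc = 0x5D
  '4' = 0x34 → acc = 0x69
Checksum = 0x69.

69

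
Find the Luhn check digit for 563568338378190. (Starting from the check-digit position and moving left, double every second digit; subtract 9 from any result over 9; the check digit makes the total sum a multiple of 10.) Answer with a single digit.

Partial digits right→left: 0 9 1 8 7 3 8 3 3 8 6 5 3 6 5
Double every second digit counting from the check-digit position (so the 1st, 3rd, 5th, ... of the partial from the right).
  doubled (with −9 where >9): 0 2 5 7 6 3 6 1 → sum 30
  kept as-is: 9 8 3 3 8 5 6 → sum 42
Total = 30 + 42 = 72.
Check digit = (10 − (72 mod 10)) mod 10 = 8.

8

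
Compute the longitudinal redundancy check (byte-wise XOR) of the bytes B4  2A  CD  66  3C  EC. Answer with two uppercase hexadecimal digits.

XOR the bytes together:
  start with 0xB4
  0xB4 ⊕ 0x2A = 0x9E
  0x9E ⊕ 0xCD = 0x53
  0x53 ⊕ 0x66 = 0x35
  0x35 ⊕ 0x3C = 0x09
  0x09 ⊕ 0xEC = 0xE5

E5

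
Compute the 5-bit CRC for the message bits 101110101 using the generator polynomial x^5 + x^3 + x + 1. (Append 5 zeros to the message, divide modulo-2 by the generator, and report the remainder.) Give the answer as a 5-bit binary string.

10001

Append 5 zeros: 10111010100000. Divide by 101011 (XOR where the leading bit is 1):
  pos 0: 101110 XOR 101011 = 000101
  pos 3: 101101 XOR 101011 = 000110
  pos 6: 110000 XOR 101011 = 011011
  pos 7: 110110 XOR 101011 = 011101
  pos 8: 111010 XOR 101011 = 010001
Remainder (last 5 bits) = 10001. This is the CRC / FCS.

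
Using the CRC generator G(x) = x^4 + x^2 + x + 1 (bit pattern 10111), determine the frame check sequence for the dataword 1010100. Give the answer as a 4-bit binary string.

Append 4 zeros: 10101000000. Divide by 10111 (XOR where the leading bit is 1):
  pos 0: 10101 XOR 10111 = 00010
  pos 3: 10000 XOR 10111 = 00111
  pos 5: 11100 XOR 10111 = 01011
  pos 6: 10110 XOR 10111 = 00001
Remainder (last 4 bits) = 0001. This is the CRC / FCS.

0001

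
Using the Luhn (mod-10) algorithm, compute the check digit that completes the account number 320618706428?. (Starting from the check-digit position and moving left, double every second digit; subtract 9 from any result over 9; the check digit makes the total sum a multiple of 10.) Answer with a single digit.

Partial digits right→left: 8 2 4 6 0 7 8 1 6 0 2 3
Double every second digit counting from the check-digit position (so the 1st, 3rd, 5th, ... of the partial from the right).
  doubled (with −9 where >9): 7 8 0 7 3 4 → sum 29
  kept as-is: 2 6 7 1 0 3 → sum 19
Total = 29 + 19 = 48.
Check digit = (10 − (48 mod 10)) mod 10 = 2.

2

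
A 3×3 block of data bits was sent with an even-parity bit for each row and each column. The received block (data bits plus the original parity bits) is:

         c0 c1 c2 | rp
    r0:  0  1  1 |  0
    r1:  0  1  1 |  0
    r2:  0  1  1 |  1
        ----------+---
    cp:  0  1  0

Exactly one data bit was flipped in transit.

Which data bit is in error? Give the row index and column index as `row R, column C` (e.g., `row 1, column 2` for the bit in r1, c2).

Recompute each row's even parity and compare to rp:
  r0: data parity 0, sent rp 0 → ok
  r1: data parity 0, sent rp 0 → ok
  r2: data parity 0, sent rp 1 → mismatch
Recompute each column's even parity and compare to cp:
  c0: data parity 0, sent cp 0 → ok
  c1: data parity 1, sent cp 1 → ok
  c2: data parity 1, sent cp 0 → mismatch
Exactly one row (r2) and one column (c2) fail → the flipped bit is at their intersection.

row 2, column 2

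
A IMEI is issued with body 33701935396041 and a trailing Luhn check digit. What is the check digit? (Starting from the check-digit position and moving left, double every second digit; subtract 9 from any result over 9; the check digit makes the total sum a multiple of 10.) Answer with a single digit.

6

Partial digits right→left: 1 4 0 6 9 3 5 3 9 1 0 7 3 3
Double every second digit counting from the check-digit position (so the 1st, 3rd, 5th, ... of the partial from the right).
  doubled (with −9 where >9): 2 0 9 1 9 0 6 → sum 27
  kept as-is: 4 6 3 3 1 7 3 → sum 27
Total = 27 + 27 = 54.
Check digit = (10 − (54 mod 10)) mod 10 = 6.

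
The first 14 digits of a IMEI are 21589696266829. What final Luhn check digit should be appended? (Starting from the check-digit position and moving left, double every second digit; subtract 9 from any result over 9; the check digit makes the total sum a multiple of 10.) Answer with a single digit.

Partial digits right→left: 9 2 8 6 6 2 6 9 6 9 8 5 1 2
Double every second digit counting from the check-digit position (so the 1st, 3rd, 5th, ... of the partial from the right).
  doubled (with −9 where >9): 9 7 3 3 3 7 2 → sum 34
  kept as-is: 2 6 2 9 9 5 2 → sum 35
Total = 34 + 35 = 69.
Check digit = (10 − (69 mod 10)) mod 10 = 1.

1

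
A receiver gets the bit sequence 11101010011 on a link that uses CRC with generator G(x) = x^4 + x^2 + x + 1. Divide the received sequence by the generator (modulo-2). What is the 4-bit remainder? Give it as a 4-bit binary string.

0001

Modulo-2 division of 11101010011 by 10111:
  pos 0: 11101 XOR 10111 = 01010
  pos 1: 10100 XOR 10111 = 00011
  pos 4: 11100 XOR 10111 = 01011
  pos 5: 10111 XOR 10111 = 00000
Remainder = 0001 (nonzero — an error is detected).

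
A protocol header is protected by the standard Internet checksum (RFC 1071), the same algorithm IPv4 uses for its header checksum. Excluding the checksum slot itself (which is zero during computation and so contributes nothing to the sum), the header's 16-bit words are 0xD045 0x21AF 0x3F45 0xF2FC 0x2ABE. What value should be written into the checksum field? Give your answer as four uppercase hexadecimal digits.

B10A

One's-complement addition (fold any carry out of bit 15 back into bit 0):
  0xD045 + 0x21AF = 0x0F1F4
  0xF1F4 + 0x3F45 = 0x13139 → wrap carry → 0x313A
  0x313A + 0xF2FC = 0x12436 → wrap carry → 0x2437
  0x2437 + 0x2ABE = 0x04EF5
One's-complement sum = 0x4EF5.
Checksum = ~0x4EF5 & 0xFFFF = 0xB10A.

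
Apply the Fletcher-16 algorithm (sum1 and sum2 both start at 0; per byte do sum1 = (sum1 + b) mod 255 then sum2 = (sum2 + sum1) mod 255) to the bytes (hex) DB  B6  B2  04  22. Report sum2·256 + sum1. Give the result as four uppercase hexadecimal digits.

686B

Running sums (mod 255):
  after byte 0 (DB): sum1=219, sum2=219
  after byte 1 (B6): sum1=146, sum2=110
  after byte 2 (B2): sum1=69, sum2=179
  after byte 3 (04): sum1=73, sum2=252
  after byte 4 (22): sum1=107, sum2=104
Checksum = sum2·256 + sum1 = 104·256 + 107 = 26731 = 0x686B.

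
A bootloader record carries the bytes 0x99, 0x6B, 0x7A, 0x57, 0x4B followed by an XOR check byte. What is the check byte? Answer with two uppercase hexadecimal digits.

94

XOR the bytes together:
  start with 0x99
  0x99 ⊕ 0x6B = 0xF2
  0xF2 ⊕ 0x7A = 0x88
  0x88 ⊕ 0x57 = 0xDF
  0xDF ⊕ 0x4B = 0x94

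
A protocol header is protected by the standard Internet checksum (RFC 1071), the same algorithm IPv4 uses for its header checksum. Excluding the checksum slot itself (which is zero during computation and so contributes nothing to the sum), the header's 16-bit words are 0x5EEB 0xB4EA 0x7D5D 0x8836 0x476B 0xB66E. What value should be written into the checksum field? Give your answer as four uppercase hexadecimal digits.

One's-complement addition (fold any carry out of bit 15 back into bit 0):
  0x5EEB + 0xB4EA = 0x113D5 → wrap carry → 0x13D6
  0x13D6 + 0x7D5D = 0x09133
  0x9133 + 0x8836 = 0x11969 → wrap carry → 0x196A
  0x196A + 0x476B = 0x060D5
  0x60D5 + 0xB66E = 0x11743 → wrap carry → 0x1744
One's-complement sum = 0x1744.
Checksum = ~0x1744 & 0xFFFF = 0xE8BB.

E8BB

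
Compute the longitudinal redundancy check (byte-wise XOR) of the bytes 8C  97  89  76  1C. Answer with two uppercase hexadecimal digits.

F8

XOR the bytes together:
  start with 0x8C
  0x8C ⊕ 0x97 = 0x1B
  0x1B ⊕ 0x89 = 0x92
  0x92 ⊕ 0x76 = 0xE4
  0xE4 ⊕ 0x1C = 0xF8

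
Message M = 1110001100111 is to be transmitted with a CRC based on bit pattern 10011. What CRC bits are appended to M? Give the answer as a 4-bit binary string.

1110

Append 4 zeros: 11100011001110000. Divide by 10011 (XOR where the leading bit is 1):
  pos 0: 11100 XOR 10011 = 01111
  pos 1: 11110 XOR 10011 = 01101
  pos 2: 11011 XOR 10011 = 01000
  pos 3: 10001 XOR 10011 = 00010
  pos 6: 10001 XOR 10011 = 00010
  pos 9: 10110 XOR 10011 = 00101
  pos 11: 10100 XOR 10011 = 00111
Remainder (last 4 bits) = 1110. This is the CRC / FCS.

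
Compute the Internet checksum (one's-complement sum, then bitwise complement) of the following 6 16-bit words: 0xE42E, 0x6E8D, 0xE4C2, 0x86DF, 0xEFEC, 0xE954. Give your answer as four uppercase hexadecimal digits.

One's-complement addition (fold any carry out of bit 15 back into bit 0):
  0xE42E + 0x6E8D = 0x152BB → wrap carry → 0x52BC
  0x52BC + 0xE4C2 = 0x1377E → wrap carry → 0x377F
  0x377F + 0x86DF = 0x0BE5E
  0xBE5E + 0xEFEC = 0x1AE4A → wrap carry → 0xAE4B
  0xAE4B + 0xE954 = 0x1979F → wrap carry → 0x97A0
One's-complement sum = 0x97A0.
Checksum = ~0x97A0 & 0xFFFF = 0x685F.

685F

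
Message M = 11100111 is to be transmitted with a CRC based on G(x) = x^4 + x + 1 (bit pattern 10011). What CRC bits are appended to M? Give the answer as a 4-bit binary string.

Append 4 zeros: 111001110000. Divide by 10011 (XOR where the leading bit is 1):
  pos 0: 11100 XOR 10011 = 01111
  pos 1: 11111 XOR 10011 = 01100
  pos 2: 11001 XOR 10011 = 01010
  pos 3: 10101 XOR 10011 = 00110
  pos 5: 11000 XOR 10011 = 01011
  pos 6: 10110 XOR 10011 = 00101
Remainder (last 4 bits) = 1010. This is the CRC / FCS.

1010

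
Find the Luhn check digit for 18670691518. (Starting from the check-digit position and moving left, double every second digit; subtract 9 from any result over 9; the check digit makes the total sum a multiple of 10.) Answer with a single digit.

5

Partial digits right→left: 8 1 5 1 9 6 0 7 6 8 1
Double every second digit counting from the check-digit position (so the 1st, 3rd, 5th, ... of the partial from the right).
  doubled (with −9 where >9): 7 1 9 0 3 2 → sum 22
  kept as-is: 1 1 6 7 8 → sum 23
Total = 22 + 23 = 45.
Check digit = (10 − (45 mod 10)) mod 10 = 5.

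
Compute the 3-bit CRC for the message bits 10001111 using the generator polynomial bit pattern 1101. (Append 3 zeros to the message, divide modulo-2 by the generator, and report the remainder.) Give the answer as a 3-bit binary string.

Append 3 zeros: 10001111000. Divide by 1101 (XOR where the leading bit is 1):
  pos 0: 1000 XOR 1101 = 0101
  pos 1: 1011 XOR 1101 = 0110
  pos 2: 1101 XOR 1101 = 0000
  pos 6: 1100 XOR 1101 = 0001
Remainder (last 3 bits) = 010. This is the CRC / FCS.

010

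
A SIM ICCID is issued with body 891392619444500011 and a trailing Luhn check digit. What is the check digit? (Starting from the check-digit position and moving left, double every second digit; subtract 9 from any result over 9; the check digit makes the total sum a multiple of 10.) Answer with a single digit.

8

Partial digits right→left: 1 1 0 0 0 5 4 4 4 9 1 6 2 9 3 1 9 8
Double every second digit counting from the check-digit position (so the 1st, 3rd, 5th, ... of the partial from the right).
  doubled (with −9 where >9): 2 0 0 8 8 2 4 6 9 → sum 39
  kept as-is: 1 0 5 4 9 6 9 1 8 → sum 43
Total = 39 + 43 = 82.
Check digit = (10 − (82 mod 10)) mod 10 = 8.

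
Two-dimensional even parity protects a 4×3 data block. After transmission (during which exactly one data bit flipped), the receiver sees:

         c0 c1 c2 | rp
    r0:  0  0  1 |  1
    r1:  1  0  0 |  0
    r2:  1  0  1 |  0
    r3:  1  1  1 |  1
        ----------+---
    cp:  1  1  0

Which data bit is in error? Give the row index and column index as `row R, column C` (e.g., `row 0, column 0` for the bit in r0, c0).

row 1, column 2

Recompute each row's even parity and compare to rp:
  r0: data parity 1, sent rp 1 → ok
  r1: data parity 1, sent rp 0 → mismatch
  r2: data parity 0, sent rp 0 → ok
  r3: data parity 1, sent rp 1 → ok
Recompute each column's even parity and compare to cp:
  c0: data parity 1, sent cp 1 → ok
  c1: data parity 1, sent cp 1 → ok
  c2: data parity 1, sent cp 0 → mismatch
Exactly one row (r1) and one column (c2) fail → the flipped bit is at their intersection.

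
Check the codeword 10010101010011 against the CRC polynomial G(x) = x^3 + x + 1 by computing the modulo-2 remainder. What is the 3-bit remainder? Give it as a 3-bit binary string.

Modulo-2 division of 10010101010011 by 1011:
  pos 0: 1001 XOR 1011 = 0010
  pos 2: 1001 XOR 1011 = 0010
  pos 4: 1001 XOR 1011 = 0010
  pos 6: 1001 XOR 1011 = 0010
  pos 8: 1000 XOR 1011 = 0011
  pos 10: 1111 XOR 1011 = 0100
Remainder = 100 (nonzero — an error is detected).

100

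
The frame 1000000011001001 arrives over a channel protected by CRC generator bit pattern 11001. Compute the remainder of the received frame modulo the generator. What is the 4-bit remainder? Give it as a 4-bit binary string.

0000

Modulo-2 division of 1000000011001001 by 11001:
  pos 0: 10000 XOR 11001 = 01001
  pos 1: 10010 XOR 11001 = 01011
  pos 2: 10110 XOR 11001 = 01111
  pos 3: 11110 XOR 11001 = 00111
  pos 5: 11111 XOR 11001 = 00110
  pos 7: 11000 XOR 11001 = 00001
  pos 11: 11001 XOR 11001 = 00000
Remainder = 0000 (zero — the frame passes the CRC check).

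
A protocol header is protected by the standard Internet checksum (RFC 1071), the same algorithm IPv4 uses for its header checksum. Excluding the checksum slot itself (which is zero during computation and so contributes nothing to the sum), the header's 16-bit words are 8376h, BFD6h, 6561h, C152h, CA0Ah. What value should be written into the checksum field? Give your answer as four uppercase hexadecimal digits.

CBF3

One's-complement addition (fold any carry out of bit 15 back into bit 0):
  0x8376 + 0xBFD6 = 0x1434C → wrap carry → 0x434D
  0x434D + 0x6561 = 0x0A8AE
  0xA8AE + 0xC152 = 0x16A00 → wrap carry → 0x6A01
  0x6A01 + 0xCA0A = 0x1340B → wrap carry → 0x340C
One's-complement sum = 0x340C.
Checksum = ~0x340C & 0xFFFF = 0xCBF3.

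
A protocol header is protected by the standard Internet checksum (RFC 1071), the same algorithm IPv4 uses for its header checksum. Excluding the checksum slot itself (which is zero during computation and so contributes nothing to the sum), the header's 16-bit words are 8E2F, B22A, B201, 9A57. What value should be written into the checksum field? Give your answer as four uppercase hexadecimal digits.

734C

One's-complement addition (fold any carry out of bit 15 back into bit 0):
  0x8E2F + 0xB22A = 0x14059 → wrap carry → 0x405A
  0x405A + 0xB201 = 0x0F25B
  0xF25B + 0x9A57 = 0x18CB2 → wrap carry → 0x8CB3
One's-complement sum = 0x8CB3.
Checksum = ~0x8CB3 & 0xFFFF = 0x734C.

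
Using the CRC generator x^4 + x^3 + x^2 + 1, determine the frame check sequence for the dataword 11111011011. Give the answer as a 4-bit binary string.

0100

Append 4 zeros: 111110110110000. Divide by 11101 (XOR where the leading bit is 1):
  pos 0: 11111 XOR 11101 = 00010
  pos 3: 10011 XOR 11101 = 01110
  pos 4: 11100 XOR 11101 = 00001
  pos 8: 11100 XOR 11101 = 00001
Remainder (last 4 bits) = 0100. This is the CRC / FCS.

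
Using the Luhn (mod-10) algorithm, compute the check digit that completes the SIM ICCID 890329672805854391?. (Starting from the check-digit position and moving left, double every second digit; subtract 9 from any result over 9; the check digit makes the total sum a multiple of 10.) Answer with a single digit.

5

Partial digits right→left: 1 9 3 4 5 8 5 0 8 2 7 6 9 2 3 0 9 8
Double every second digit counting from the check-digit position (so the 1st, 3rd, 5th, ... of the partial from the right).
  doubled (with −9 where >9): 2 6 1 1 7 5 9 6 9 → sum 46
  kept as-is: 9 4 8 0 2 6 2 0 8 → sum 39
Total = 46 + 39 = 85.
Check digit = (10 − (85 mod 10)) mod 10 = 5.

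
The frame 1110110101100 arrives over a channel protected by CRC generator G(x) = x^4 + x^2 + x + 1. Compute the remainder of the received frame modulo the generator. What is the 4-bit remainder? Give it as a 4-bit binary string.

Modulo-2 division of 1110110101100 by 10111:
  pos 0: 11101 XOR 10111 = 01010
  pos 1: 10101 XOR 10111 = 00010
  pos 4: 10010 XOR 10111 = 00101
  pos 6: 10111 XOR 10111 = 00000
Remainder = 0000 (zero — the frame passes the CRC check).

0000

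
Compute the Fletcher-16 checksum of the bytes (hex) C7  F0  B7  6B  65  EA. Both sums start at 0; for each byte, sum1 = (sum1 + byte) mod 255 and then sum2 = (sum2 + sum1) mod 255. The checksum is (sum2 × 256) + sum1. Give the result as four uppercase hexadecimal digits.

3A2C

Running sums (mod 255):
  after byte 0 (C7): sum1=199, sum2=199
  after byte 1 (F0): sum1=184, sum2=128
  after byte 2 (B7): sum1=112, sum2=240
  after byte 3 (6B): sum1=219, sum2=204
  after byte 4 (65): sum1=65, sum2=14
  after byte 5 (EA): sum1=44, sum2=58
Checksum = sum2·256 + sum1 = 58·256 + 44 = 14892 = 0x3A2C.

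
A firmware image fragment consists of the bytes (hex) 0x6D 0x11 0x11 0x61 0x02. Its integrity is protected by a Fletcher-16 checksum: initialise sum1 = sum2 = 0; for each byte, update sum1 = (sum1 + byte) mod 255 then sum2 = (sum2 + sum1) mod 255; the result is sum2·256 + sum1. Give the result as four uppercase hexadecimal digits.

Running sums (mod 255):
  after byte 0 (0x6D): sum1=109, sum2=109
  after byte 1 (0x11): sum1=126, sum2=235
  after byte 2 (0x11): sum1=143, sum2=123
  after byte 3 (0x61): sum1=240, sum2=108
  after byte 4 (0x02): sum1=242, sum2=95
Checksum = sum2·256 + sum1 = 95·256 + 242 = 24562 = 0x5FF2.

5FF2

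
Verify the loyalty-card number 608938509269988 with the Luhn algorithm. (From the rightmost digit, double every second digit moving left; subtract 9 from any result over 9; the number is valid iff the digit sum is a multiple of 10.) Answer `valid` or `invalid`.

valid

From the right, keep odd positions and double even positions (subtract 9 from any doubled value over 9):
  doubled (positions 2,4,...): 7 9 4 0 7 9 0 → sum 36
  kept (positions 1,3,...): 8 9 6 9 5 3 8 6 → sum 54
Total = 90.
90 mod 10 = 0, so the number is valid.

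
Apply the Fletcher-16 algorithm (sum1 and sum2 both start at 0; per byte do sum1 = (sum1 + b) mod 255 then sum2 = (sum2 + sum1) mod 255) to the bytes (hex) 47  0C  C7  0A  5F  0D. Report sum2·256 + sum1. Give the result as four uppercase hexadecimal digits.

Running sums (mod 255):
  after byte 0 (47): sum1=71, sum2=71
  after byte 1 (0C): sum1=83, sum2=154
  after byte 2 (C7): sum1=27, sum2=181
  after byte 3 (0A): sum1=37, sum2=218
  after byte 4 (5F): sum1=132, sum2=95
  after byte 5 (0D): sum1=145, sum2=240
Checksum = sum2·256 + sum1 = 240·256 + 145 = 61585 = 0xF091.

F091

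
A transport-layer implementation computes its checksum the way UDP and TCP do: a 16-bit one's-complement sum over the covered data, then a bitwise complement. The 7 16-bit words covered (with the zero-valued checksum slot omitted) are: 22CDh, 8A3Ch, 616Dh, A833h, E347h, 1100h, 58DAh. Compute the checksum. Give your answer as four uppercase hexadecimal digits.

One's-complement addition (fold any carry out of bit 15 back into bit 0):
  0x22CD + 0x8A3C = 0x0AD09
  0xAD09 + 0x616D = 0x10E76 → wrap carry → 0x0E77
  0x0E77 + 0xA833 = 0x0B6AA
  0xB6AA + 0xE347 = 0x199F1 → wrap carry → 0x99F2
  0x99F2 + 0x1100 = 0x0AAF2
  0xAAF2 + 0x58DA = 0x103CC → wrap carry → 0x03CD
One's-complement sum = 0x03CD.
Checksum = ~0x03CD & 0xFFFF = 0xFC32.

FC32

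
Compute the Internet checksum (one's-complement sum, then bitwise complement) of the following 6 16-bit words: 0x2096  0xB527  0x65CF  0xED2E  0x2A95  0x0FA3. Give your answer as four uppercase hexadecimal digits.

One's-complement addition (fold any carry out of bit 15 back into bit 0):
  0x2096 + 0xB527 = 0x0D5BD
  0xD5BD + 0x65CF = 0x13B8C → wrap carry → 0x3B8D
  0x3B8D + 0xED2E = 0x128BB → wrap carry → 0x28BC
  0x28BC + 0x2A95 = 0x05351
  0x5351 + 0x0FA3 = 0x062F4
One's-complement sum = 0x62F4.
Checksum = ~0x62F4 & 0xFFFF = 0x9D0B.

9D0B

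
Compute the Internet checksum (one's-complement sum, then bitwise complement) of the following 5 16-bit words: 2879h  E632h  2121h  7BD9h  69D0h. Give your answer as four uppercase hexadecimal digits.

One's-complement addition (fold any carry out of bit 15 back into bit 0):
  0x2879 + 0xE632 = 0x10EAB → wrap carry → 0x0EAC
  0x0EAC + 0x2121 = 0x02FCD
  0x2FCD + 0x7BD9 = 0x0ABA6
  0xABA6 + 0x69D0 = 0x11576 → wrap carry → 0x1577
One's-complement sum = 0x1577.
Checksum = ~0x1577 & 0xFFFF = 0xEA88.

EA88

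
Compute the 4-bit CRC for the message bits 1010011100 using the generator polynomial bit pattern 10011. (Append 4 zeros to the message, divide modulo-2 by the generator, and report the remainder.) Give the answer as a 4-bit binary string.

0001

Append 4 zeros: 10100111000000. Divide by 10011 (XOR where the leading bit is 1):
  pos 0: 10100 XOR 10011 = 00111
  pos 2: 11111 XOR 10011 = 01100
  pos 3: 11001 XOR 10011 = 01010
  pos 4: 10100 XOR 10011 = 00111
  pos 6: 11100 XOR 10011 = 01111
  pos 7: 11110 XOR 10011 = 01101
  pos 8: 11010 XOR 10011 = 01001
  pos 9: 10010 XOR 10011 = 00001
Remainder (last 4 bits) = 0001. This is the CRC / FCS.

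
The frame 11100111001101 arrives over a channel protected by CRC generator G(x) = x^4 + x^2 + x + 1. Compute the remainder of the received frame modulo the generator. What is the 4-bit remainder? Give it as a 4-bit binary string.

Modulo-2 division of 11100111001101 by 10111:
  pos 0: 11100 XOR 10111 = 01011
  pos 1: 10111 XOR 10111 = 00000
  pos 6: 11001 XOR 10111 = 01110
  pos 7: 11101 XOR 10111 = 01010
  pos 8: 10100 XOR 10111 = 00011
Remainder = 0111 (nonzero — an error is detected).

0111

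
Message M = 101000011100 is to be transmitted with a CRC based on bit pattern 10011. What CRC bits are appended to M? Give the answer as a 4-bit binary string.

Append 4 zeros: 1010000111000000. Divide by 10011 (XOR where the leading bit is 1):
  pos 0: 10100 XOR 10011 = 00111
  pos 2: 11100 XOR 10011 = 01111
  pos 3: 11111 XOR 10011 = 01100
  pos 4: 11001 XOR 10011 = 01010
  pos 5: 10101 XOR 10011 = 00110
  pos 7: 11000 XOR 10011 = 01011
  pos 8: 10110 XOR 10011 = 00101
  pos 10: 10100 XOR 10011 = 00111
Remainder (last 4 bits) = 1110. This is the CRC / FCS.

1110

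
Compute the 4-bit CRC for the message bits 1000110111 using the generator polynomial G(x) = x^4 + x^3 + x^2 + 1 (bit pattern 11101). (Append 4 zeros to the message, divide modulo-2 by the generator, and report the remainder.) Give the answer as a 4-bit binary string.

Append 4 zeros: 10001101110000. Divide by 11101 (XOR where the leading bit is 1):
  pos 0: 10001 XOR 11101 = 01100
  pos 1: 11001 XOR 11101 = 00100
  pos 3: 10001 XOR 11101 = 01100
  pos 4: 11001 XOR 11101 = 00100
  pos 6: 10010 XOR 11101 = 01111
  pos 7: 11110 XOR 11101 = 00011
Remainder (last 4 bits) = 1100. This is the CRC / FCS.

1100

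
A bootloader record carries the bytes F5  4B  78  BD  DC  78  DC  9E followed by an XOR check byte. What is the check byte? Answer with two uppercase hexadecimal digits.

XOR the bytes together:
  start with 0xF5
  0xF5 ⊕ 0x4B = 0xBE
  0xBE ⊕ 0x78 = 0xC6
  0xC6 ⊕ 0xBD = 0x7B
  0x7B ⊕ 0xDC = 0xA7
  0xA7 ⊕ 0x78 = 0xDF
  0xDF ⊕ 0xDC = 0x03
  0x03 ⊕ 0x9E = 0x9D

9D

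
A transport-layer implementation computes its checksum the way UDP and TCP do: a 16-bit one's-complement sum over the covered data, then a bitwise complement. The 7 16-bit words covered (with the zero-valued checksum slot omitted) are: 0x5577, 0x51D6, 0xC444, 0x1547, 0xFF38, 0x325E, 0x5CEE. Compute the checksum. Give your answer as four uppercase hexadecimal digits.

One's-complement addition (fold any carry out of bit 15 back into bit 0):
  0x5577 + 0x51D6 = 0x0A74D
  0xA74D + 0xC444 = 0x16B91 → wrap carry → 0x6B92
  0x6B92 + 0x1547 = 0x080D9
  0x80D9 + 0xFF38 = 0x18011 → wrap carry → 0x8012
  0x8012 + 0x325E = 0x0B270
  0xB270 + 0x5CEE = 0x10F5E → wrap carry → 0x0F5F
One's-complement sum = 0x0F5F.
Checksum = ~0x0F5F & 0xFFFF = 0xF0A0.

F0A0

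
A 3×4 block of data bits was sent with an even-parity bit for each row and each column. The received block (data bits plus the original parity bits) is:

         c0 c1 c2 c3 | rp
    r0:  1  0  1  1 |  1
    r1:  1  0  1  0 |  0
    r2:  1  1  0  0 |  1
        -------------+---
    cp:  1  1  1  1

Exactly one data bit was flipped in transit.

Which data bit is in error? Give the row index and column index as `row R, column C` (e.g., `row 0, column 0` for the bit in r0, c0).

row 2, column 2

Recompute each row's even parity and compare to rp:
  r0: data parity 1, sent rp 1 → ok
  r1: data parity 0, sent rp 0 → ok
  r2: data parity 0, sent rp 1 → mismatch
Recompute each column's even parity and compare to cp:
  c0: data parity 1, sent cp 1 → ok
  c1: data parity 1, sent cp 1 → ok
  c2: data parity 0, sent cp 1 → mismatch
  c3: data parity 1, sent cp 1 → ok
Exactly one row (r2) and one column (c2) fail → the flipped bit is at their intersection.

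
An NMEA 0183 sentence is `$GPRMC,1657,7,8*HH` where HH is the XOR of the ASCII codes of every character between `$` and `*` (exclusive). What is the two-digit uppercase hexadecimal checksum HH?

XOR the ASCII codes of the payload characters:
  'G' = 0x47 → acc = 0x47
  'P' = 0x50 → acc = 0x17
  'R' = 0x52 → acc = 0x45
  'M' = 0x4D → acc = 0x08
  'C' = 0x43 → acc = 0x4B
  ',' = 0x2C → acc = 0x67
  '1' = 0x31 → acc = 0x56
  '6' = 0x36 → acc = 0x60
  '5' = 0x35 → acc = 0x55
  '7' = 0x37 → acc = 0x62
  ',' = 0x2C → acc = 0x4E
  '7' = 0x37 → acc = 0x79
  ',' = 0x2C → acc = 0x55
  '8' = 0x38 → acc = 0x6D
Checksum = 0x6D.

6D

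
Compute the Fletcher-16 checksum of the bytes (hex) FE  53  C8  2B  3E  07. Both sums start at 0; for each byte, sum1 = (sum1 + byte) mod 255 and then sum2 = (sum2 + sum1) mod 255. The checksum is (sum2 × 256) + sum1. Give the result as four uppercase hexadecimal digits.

Running sums (mod 255):
  after byte 0 (FE): sum1=254, sum2=254
  after byte 1 (53): sum1=82, sum2=81
  after byte 2 (C8): sum1=27, sum2=108
  after byte 3 (2B): sum1=70, sum2=178
  after byte 4 (3E): sum1=132, sum2=55
  after byte 5 (07): sum1=139, sum2=194
Checksum = sum2·256 + sum1 = 194·256 + 139 = 49803 = 0xC28B.

C28B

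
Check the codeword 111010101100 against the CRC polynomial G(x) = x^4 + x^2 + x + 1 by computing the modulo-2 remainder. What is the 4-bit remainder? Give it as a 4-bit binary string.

1000

Modulo-2 division of 111010101100 by 10111:
  pos 0: 11101 XOR 10111 = 01010
  pos 1: 10100 XOR 10111 = 00011
  pos 4: 11101 XOR 10111 = 01010
  pos 5: 10101 XOR 10111 = 00010
Remainder = 1000 (nonzero — an error is detected).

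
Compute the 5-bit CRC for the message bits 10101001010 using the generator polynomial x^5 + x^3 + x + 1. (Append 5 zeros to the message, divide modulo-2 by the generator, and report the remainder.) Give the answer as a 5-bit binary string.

01011

Append 5 zeros: 1010100101000000. Divide by 101011 (XOR where the leading bit is 1):
  pos 0: 101010 XOR 101011 = 000001
  pos 5: 101010 XOR 101011 = 000001
  pos 10: 100000 XOR 101011 = 001011
Remainder (last 5 bits) = 01011. This is the CRC / FCS.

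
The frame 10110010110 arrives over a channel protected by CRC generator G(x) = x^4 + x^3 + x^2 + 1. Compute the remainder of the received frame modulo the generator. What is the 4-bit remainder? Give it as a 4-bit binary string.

Modulo-2 division of 10110010110 by 11101:
  pos 0: 10110 XOR 11101 = 01011
  pos 1: 10110 XOR 11101 = 01011
  pos 2: 10111 XOR 11101 = 01010
  pos 3: 10100 XOR 11101 = 01001
  pos 4: 10011 XOR 11101 = 01110
  pos 5: 11101 XOR 11101 = 00000
Remainder = 0000 (zero — the frame passes the CRC check).

0000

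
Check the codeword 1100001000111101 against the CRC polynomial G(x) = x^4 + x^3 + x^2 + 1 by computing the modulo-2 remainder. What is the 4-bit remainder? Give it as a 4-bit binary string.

0000

Modulo-2 division of 1100001000111101 by 11101:
  pos 0: 11000 XOR 11101 = 00101
  pos 2: 10101 XOR 11101 = 01000
  pos 3: 10000 XOR 11101 = 01101
  pos 4: 11010 XOR 11101 = 00111
  pos 6: 11101 XOR 11101 = 00000
  pos 11: 11101 XOR 11101 = 00000
Remainder = 0000 (zero — the frame passes the CRC check).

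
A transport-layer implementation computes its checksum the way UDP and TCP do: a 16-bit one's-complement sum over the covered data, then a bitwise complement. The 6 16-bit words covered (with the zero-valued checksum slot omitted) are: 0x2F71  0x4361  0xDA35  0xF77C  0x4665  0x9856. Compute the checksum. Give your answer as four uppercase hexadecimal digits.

DCBE

One's-complement addition (fold any carry out of bit 15 back into bit 0):
  0x2F71 + 0x4361 = 0x072D2
  0x72D2 + 0xDA35 = 0x14D07 → wrap carry → 0x4D08
  0x4D08 + 0xF77C = 0x14484 → wrap carry → 0x4485
  0x4485 + 0x4665 = 0x08AEA
  0x8AEA + 0x9856 = 0x12340 → wrap carry → 0x2341
One's-complement sum = 0x2341.
Checksum = ~0x2341 & 0xFFFF = 0xDCBE.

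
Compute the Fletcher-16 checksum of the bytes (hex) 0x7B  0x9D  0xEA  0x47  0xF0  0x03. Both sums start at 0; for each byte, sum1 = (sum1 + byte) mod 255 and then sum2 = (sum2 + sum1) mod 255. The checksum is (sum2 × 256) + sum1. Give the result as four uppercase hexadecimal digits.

Running sums (mod 255):
  after byte 0 (0x7B): sum1=123, sum2=123
  after byte 1 (0x9D): sum1=25, sum2=148
  after byte 2 (0xEA): sum1=4, sum2=152
  after byte 3 (0x47): sum1=75, sum2=227
  after byte 4 (0xF0): sum1=60, sum2=32
  after byte 5 (0x03): sum1=63, sum2=95
Checksum = sum2·256 + sum1 = 95·256 + 63 = 24383 = 0x5F3F.

5F3F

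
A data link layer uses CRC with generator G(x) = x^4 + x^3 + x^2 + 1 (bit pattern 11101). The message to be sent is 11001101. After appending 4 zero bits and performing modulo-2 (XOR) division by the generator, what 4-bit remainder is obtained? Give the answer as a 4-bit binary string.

Append 4 zeros: 110011010000. Divide by 11101 (XOR where the leading bit is 1):
  pos 0: 11001 XOR 11101 = 00100
  pos 2: 10010 XOR 11101 = 01111
  pos 3: 11111 XOR 11101 = 00010
  pos 6: 10000 XOR 11101 = 01101
  pos 7: 11010 XOR 11101 = 00111
Remainder (last 4 bits) = 0111. This is the CRC / FCS.

0111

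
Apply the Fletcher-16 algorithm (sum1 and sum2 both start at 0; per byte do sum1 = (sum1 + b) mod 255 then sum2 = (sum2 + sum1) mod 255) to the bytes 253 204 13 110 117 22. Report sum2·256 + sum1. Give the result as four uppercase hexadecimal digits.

Running sums (mod 255):
  after byte 0 (253): sum1=253, sum2=253
  after byte 1 (204): sum1=202, sum2=200
  after byte 2 (13): sum1=215, sum2=160
  after byte 3 (110): sum1=70, sum2=230
  after byte 4 (117): sum1=187, sum2=162
  after byte 5 (22): sum1=209, sum2=116
Checksum = sum2·256 + sum1 = 116·256 + 209 = 29905 = 0x74D1.

74D1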